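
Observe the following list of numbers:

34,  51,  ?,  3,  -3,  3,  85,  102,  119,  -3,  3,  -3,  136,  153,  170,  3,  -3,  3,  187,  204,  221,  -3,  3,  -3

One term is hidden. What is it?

The slot pattern repeats as AAABBB (period 6), so there are 2 interleaved tracks.
Subsequence A is 34, 51, ?, 85, 102, 119, 136, 153, 170, 187, 204, 221, which is linear: a_n = 17 + 17·n.
Subsequence B is 3, -3, 3, -3, 3, -3, 3, -3, 3, -3, 3, -3, which is alternating ±3.
Filling subsequence A at index 3 by its rule yields 68.

68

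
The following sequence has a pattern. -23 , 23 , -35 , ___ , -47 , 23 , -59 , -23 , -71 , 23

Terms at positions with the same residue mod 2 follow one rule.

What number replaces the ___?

The terms cycle through 2 interleaved subsequences.
Stream A = -23, -35, -47, -59, -71: subtracting 12 each time.
Stream B = 23, ?, 23, -23, 23: oscillating between 23 and -23.
The gap is stream B's term 2; the rule gives -23.

-23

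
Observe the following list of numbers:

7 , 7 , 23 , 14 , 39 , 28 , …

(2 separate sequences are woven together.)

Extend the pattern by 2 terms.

55, 56

Split by position mod 2 into 2 tracks.
Subsequence A: 7, 23, 39 — linear: a_n = -9 + 16·n.
Subsequence B: 7, 14, 28 — geometric with ratio 2.
The 7th slot belongs to subsequence A; its 4th term is 55.
The 8th slot belongs to subsequence B; its 4th term is 56.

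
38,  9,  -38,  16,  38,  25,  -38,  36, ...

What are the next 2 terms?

38, 49

Positions 1, 3, 5, … form one subsequence and positions 2, 4, 6, … form another.
Subsequence A = 38, -38, 38, -38: the oscillation 38·(−1)^(n+1).
Subsequence B = 9, 16, 25, 36: perfect squares starting at 3².
Position 9 → subsequence A, term 5 = 38.
Position 10 → subsequence B, term 5 = 49.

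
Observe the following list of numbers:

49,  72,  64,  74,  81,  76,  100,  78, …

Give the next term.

Positions 1, 3, 5, … form one subsequence and positions 2, 4, 6, … form another.
Track A = 49, 64, 81, 100: consecutive squares n² from n = 7.
Track B = 72, 74, 76, 78: arithmetic with common difference +2.
Position 9 falls in track A as its term 5, giving 121.

121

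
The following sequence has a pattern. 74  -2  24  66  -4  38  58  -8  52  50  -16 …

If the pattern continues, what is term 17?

-64

Split by position mod 3: positions 1, 4, 7, … form one track, and each other residue class forms its own.
Track A is 74, 66, 58, 50, which is linear: a_n = 82 − 8·n.
Track B is -2, -4, -8, -16, which is geometric with ratio 2.
Track C is 24, 38, 52, which is arithmetic with common difference +14.
Position 17 → track B, term 6 = -64.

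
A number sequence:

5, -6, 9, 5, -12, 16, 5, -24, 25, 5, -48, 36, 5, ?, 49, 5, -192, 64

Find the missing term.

Taking every 3rd term gives 3 separate tracks.
Track A: 5, 5, 5, 5, 5, 5 — the constant sequence 5.
Track B: -6, -12, -24, -48, ?, -192 — a geometric progression (common ratio 2).
Track C: 9, 16, 25, 36, 49, 64 — consecutive squares n² from n = 3.
Track B's pattern makes the blank -96.

-96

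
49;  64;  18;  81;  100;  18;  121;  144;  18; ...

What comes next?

Reading positions in blocks of 3 reveals the pattern AAB — 2 tracks woven together.
Track A = 49, 64, 81, 100, 121, 144: the squares 7², 8², 9², ….
Track B = 18, 18, 18: the constant sequence 18.
Position 10 → track A, term 7 = 169.

169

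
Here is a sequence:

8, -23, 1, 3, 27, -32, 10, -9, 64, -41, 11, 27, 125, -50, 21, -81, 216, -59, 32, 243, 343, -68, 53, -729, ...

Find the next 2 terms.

The terms cycle through 4 interleaved subsequences.
Stream A = 8, 27, 64, 125, 216, 343: the cubes 2³, 3³, 4³, ….
Stream B = -23, -32, -41, -50, -59, -68: subtracting 9 each time.
Stream C = 1, 10, 11, 21, 32, 53: each term equals the sum of the previous two.
Stream D = 3, -9, 27, -81, 243, -729: a geometric progression (common ratio -3).
Position 25 falls in stream A as its term 7, giving 512.
Position 26 falls in stream B as its term 7, giving -77.

512, -77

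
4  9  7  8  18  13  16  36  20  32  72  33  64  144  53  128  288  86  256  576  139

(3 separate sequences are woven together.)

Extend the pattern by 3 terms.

Taking every 3rd term gives 3 separate tracks.
Track A: 4, 8, 16, 32, 64, 128, 256 (powers 2^2, 2^3, 2^4, …).
Track B: 9, 18, 36, 72, 144, 288, 576 (geometric, ×2 each step).
Track C: 7, 13, 20, 33, 53, 86, 139 (each term equals the sum of the previous two).
Term 22 comes from track A (its 8th entry): 512.
The 23rd slot belongs to track B; its 8th term is 1152.
Position 24 → track C, term 8 = 225.

512, 1152, 225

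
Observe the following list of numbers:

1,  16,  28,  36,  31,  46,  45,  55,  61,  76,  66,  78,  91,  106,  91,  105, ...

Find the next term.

Positions follow the repeating pattern AABB; grouping by letter gives 2 tracks.
Stream A = 1, 16, 31, 46, 61, 76, 91, 106: arithmetic, step +15.
Stream B = 28, 36, 45, 55, 66, 78, 91, 105: triangular numbers n(n+1)/2 for n = 7, 8, ….
Position 17 → stream A, term 9 = 121.

121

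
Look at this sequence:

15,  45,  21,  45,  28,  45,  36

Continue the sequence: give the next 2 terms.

45, 45

Split by position mod 2 into 2 tracks.
Track A: 15, 21, 28, 36 — triangular numbers n(n+1)/2 for n = 5, 6, ….
Track B: 45, 45, 45 — the constant sequence 45.
Term 8 comes from track B (its 4th entry): 45.
The 9th slot belongs to track A; its 5th term is 45.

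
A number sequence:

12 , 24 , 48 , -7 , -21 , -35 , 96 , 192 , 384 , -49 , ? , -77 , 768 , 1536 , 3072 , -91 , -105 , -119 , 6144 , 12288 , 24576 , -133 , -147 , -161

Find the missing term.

-63

Positions follow the repeating pattern AAABBB; grouping by letter gives 2 tracks.
Subsequence A: 12, 24, 48, 96, 192, 384, 768, 1536, 3072, 6144, 12288, 24576. Multiplying by 2 each time.
Subsequence B: -7, -21, -35, -49, ?, -77, -91, -105, -119, -133, -147, -161. Linear: a_n = 7 − 14·n.
Filling subsequence B at index 5 by its rule yields -63.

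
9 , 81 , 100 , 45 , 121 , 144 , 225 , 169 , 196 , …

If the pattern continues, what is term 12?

Reading positions in blocks of 3 reveals the pattern ABB — 2 tracks woven together.
Subsequence A: 9, 45, 225 (a geometric progression (common ratio 5)).
Subsequence B: 81, 100, 121, 144, 169, 196 (perfect squares starting at 9²).
The 12th slot belongs to subsequence B; its 8th term is 256.

256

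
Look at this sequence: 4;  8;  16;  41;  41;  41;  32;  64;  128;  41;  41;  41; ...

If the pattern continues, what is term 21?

8192

The slot pattern repeats as AAABBB (period 6), so there are 2 interleaved tracks.
Subsequence A: 4, 8, 16, 32, 64, 128 — geometric with ratio 2.
Subsequence B: 41, 41, 41, 41, 41, 41 — always 41.
The 21st slot belongs to subsequence A; its 12th term is 8192.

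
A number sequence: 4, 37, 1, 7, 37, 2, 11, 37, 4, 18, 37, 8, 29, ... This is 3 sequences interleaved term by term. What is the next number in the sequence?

37

Split by position mod 3: positions 1, 4, 7, … form one track, and each other residue class forms its own.
Subsequence A: 4, 7, 11, 18, 29 (Fibonacci-style (each term is the sum of the two before it)).
Subsequence B: 37, 37, 37, 37 (always 37).
Subsequence C: 1, 2, 4, 8 (powers 2^0, 2^1, 2^2, …).
Position 14 falls in subsequence B as its term 5, giving 37.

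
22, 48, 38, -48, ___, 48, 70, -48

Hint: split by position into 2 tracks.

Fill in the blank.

The terms cycle through 2 interleaved subsequences.
Track A = 22, 38, ?, 70: arithmetic with common difference +16.
Track B = 48, -48, 48, -48: the oscillation 48·(−1)^(n+1).
Track A's pattern makes the blank 54.

54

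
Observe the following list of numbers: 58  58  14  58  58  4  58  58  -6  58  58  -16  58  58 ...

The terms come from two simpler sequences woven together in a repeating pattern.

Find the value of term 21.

Positions follow the repeating pattern AAB; grouping by letter gives 2 tracks.
Track A: 58, 58, 58, 58, 58, 58, 58, 58, 58, 58 — constant 58.
Track B: 14, 4, -6, -16 — arithmetic with common difference −10.
Term 21 comes from track B (its 7th entry): -46.

-46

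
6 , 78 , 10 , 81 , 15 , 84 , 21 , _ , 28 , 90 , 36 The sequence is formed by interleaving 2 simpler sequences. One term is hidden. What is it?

87

Taking every 2nd term gives 2 separate tracks.
Track A = 6, 10, 15, 21, 28, 36: triangular numbers n(n+1)/2 for n = 3, 4, ….
Track B = 78, 81, 84, ?, 90: arithmetic with common difference +3.
So the missing entry in track B is 87.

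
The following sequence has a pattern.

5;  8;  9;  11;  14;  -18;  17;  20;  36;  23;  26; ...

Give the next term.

-72

The slot pattern repeats as AAB (period 3), so there are 2 interleaved tracks.
Track A = 5, 8, 11, 14, 17, 20, 23, 26: linear: a_n = 2 + 3·n.
Track B = 9, -18, 36: multiplying by -2 each time.
The 12th slot belongs to track B; its 4th term is -72.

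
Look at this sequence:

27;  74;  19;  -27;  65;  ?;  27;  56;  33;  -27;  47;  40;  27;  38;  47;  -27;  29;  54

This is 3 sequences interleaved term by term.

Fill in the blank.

Split by position mod 3 into 3 tracks.
Track A: 27, -27, 27, -27, 27, -27. Oscillating between 27 and -27.
Track B: 74, 65, 56, 47, 38, 29. Subtracting 9 each time.
Track C: 19, ?, 33, 40, 47, 54. Arithmetic, step +7.
Track C's pattern makes the blank 26.

26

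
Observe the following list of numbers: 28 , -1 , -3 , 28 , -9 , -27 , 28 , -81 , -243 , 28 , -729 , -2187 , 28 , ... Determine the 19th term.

28

Reading positions in blocks of 3 reveals the pattern ABB — 2 tracks woven together.
Track A is 28, 28, 28, 28, 28, which is the constant sequence 28.
Track B is -1, -3, -9, -27, -81, -243, -729, -2187, which is a geometric progression (common ratio 3).
Position 19 → track A, term 7 = 28.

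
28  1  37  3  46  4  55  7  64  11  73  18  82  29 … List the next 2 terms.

The terms cycle through 2 interleaved subsequences.
Track A: 28, 37, 46, 55, 64, 73, 82. Arithmetic, step +9.
Track B: 1, 3, 4, 7, 11, 18, 29. Each term equals the sum of the previous two.
Term 15 comes from track A (its 8th entry): 91.
Term 16 comes from track B (its 8th entry): 47.

91, 47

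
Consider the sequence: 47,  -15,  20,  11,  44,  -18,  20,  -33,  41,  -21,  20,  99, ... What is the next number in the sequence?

Split by position mod 4: positions 1, 5, 9, … form one track, and each other residue class forms its own.
Track A: 47, 44, 41. Linear: a_n = 50 − 3·n.
Track B: -15, -18, -21. Linear: a_n = -12 − 3·n.
Track C: 20, 20, 20. The constant sequence 20.
Track D: 11, -33, 99. Geometric, ×-3 each step.
Position 13 falls in track A as its term 4, giving 38.

38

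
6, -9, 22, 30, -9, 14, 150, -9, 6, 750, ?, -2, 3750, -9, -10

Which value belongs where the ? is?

-9

The terms cycle through 3 interleaved subsequences.
Stream A = 6, 30, 150, 750, 3750: geometric, ×5 each step.
Stream B = -9, -9, -9, ?, -9: constant -9.
Stream C = 22, 14, 6, -2, -10: arithmetic with common difference −8.
Filling stream B at index 4 by its rule yields -9.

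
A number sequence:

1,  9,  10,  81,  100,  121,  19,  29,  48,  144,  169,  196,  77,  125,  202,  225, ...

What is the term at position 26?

Positions follow the repeating pattern AAABBB; grouping by letter gives 2 tracks.
Stream A = 1, 9, 10, 19, 29, 48, 77, 125, 202: Fibonacci-style (each term is the sum of the two before it).
Stream B = 81, 100, 121, 144, 169, 196, 225: perfect squares starting at 9².
Position 26 falls in stream A as its term 14, giving 2241.

2241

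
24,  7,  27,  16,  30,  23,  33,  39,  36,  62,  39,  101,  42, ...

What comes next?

163

Positions 1, 3, 5, … form one subsequence and positions 2, 4, 6, … form another.
Subsequence A: 24, 27, 30, 33, 36, 39, 42 (linear: a_n = 21 + 3·n).
Subsequence B: 7, 16, 23, 39, 62, 101 (a Fibonacci-like recurrence a_n = a_{n-1} + a_{n-2}).
Term 14 comes from subsequence B (its 7th entry): 163.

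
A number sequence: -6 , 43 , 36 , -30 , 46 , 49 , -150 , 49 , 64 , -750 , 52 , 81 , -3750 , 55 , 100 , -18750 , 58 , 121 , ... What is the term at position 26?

Split by position mod 3: positions 1, 4, 7, … form one track, and each other residue class forms its own.
Subsequence A: -6, -30, -150, -750, -3750, -18750. Multiplying by 5 each time.
Subsequence B: 43, 46, 49, 52, 55, 58. Arithmetic with common difference +3.
Subsequence C: 36, 49, 64, 81, 100, 121. The squares 6², 7², 8², ….
The 26th slot belongs to subsequence B; its 9th term is 67.

67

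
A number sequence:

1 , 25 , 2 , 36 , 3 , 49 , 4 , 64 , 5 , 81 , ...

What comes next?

6

Taking every 2nd term gives 2 separate tracks.
Stream A is 1, 2, 3, 4, 5, which is arithmetic with common difference +1.
Stream B is 25, 36, 49, 64, 81, which is the squares 5², 6², 7², ….
The 11th slot belongs to stream A; its 6th term is 6.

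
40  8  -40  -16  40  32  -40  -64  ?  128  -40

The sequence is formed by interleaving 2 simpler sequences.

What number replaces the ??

40

Positions 1, 3, 5, … form one subsequence and positions 2, 4, 6, … form another.
Track A: 40, -40, 40, -40, ?, -40 — alternating ±40.
Track B: 8, -16, 32, -64, 128 — a geometric progression (common ratio -2).
Filling track A at index 5 by its rule yields 40.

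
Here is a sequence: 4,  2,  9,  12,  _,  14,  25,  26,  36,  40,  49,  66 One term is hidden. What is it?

16

The terms cycle through 2 interleaved subsequences.
Subsequence A: 4, 9, ?, 25, 36, 49. Perfect squares starting at 2².
Subsequence B: 2, 12, 14, 26, 40, 66. A Fibonacci-like recurrence a_n = a_{n-1} + a_{n-2}.
So the missing entry in subsequence A is 16.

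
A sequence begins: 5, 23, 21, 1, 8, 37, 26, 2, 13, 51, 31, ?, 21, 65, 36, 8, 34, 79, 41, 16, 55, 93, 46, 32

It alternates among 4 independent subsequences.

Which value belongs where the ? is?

4

Taking every 4th term gives 4 separate tracks.
Stream A: 5, 8, 13, 21, 34, 55. Fibonacci-style (each term is the sum of the two before it).
Stream B: 23, 37, 51, 65, 79, 93. Adding 14 each time.
Stream C: 21, 26, 31, 36, 41, 46. Adding 5 each time.
Stream D: 1, 2, ?, 8, 16, 32. Successive powers of 2.
Stream D's pattern makes the blank 4.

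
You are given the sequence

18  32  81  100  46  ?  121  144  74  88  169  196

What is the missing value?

Reading positions in blocks of 4 reveals the pattern AABB — 2 tracks woven together.
Stream A: 18, 32, 46, ?, 74, 88. Linear: a_n = 4 + 14·n.
Stream B: 81, 100, 121, 144, 169, 196. The squares 9², 10², 11², ….
The gap is stream A's term 4; the rule gives 60.

60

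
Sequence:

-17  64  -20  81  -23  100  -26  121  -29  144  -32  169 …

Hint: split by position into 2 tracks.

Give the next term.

Taking every 2nd term gives 2 separate tracks.
Track A: -17, -20, -23, -26, -29, -32. Linear: a_n = -14 − 3·n.
Track B: 64, 81, 100, 121, 144, 169. Perfect squares starting at 8².
The 13th slot belongs to track A; its 7th term is -35.

-35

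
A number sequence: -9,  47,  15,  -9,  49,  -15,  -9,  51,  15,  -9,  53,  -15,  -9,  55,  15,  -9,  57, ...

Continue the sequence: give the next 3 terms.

The terms cycle through 3 interleaved subsequences.
Subsequence A: -9, -9, -9, -9, -9, -9. Constant -9.
Subsequence B: 47, 49, 51, 53, 55, 57. Arithmetic, step +2.
Subsequence C: 15, -15, 15, -15, 15. Oscillating between 15 and -15.
The 18th slot belongs to subsequence C; its 6th term is -15.
Term 19 comes from subsequence A (its 7th entry): -9.
The 20th slot belongs to subsequence B; its 7th term is 59.

-15, -9, 59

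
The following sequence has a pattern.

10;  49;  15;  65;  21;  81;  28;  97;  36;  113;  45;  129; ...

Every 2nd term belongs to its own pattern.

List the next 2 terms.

Split by position mod 2 into 2 tracks.
Stream A: 10, 15, 21, 28, 36, 45. Triangular numbers starting at T_4.
Stream B: 49, 65, 81, 97, 113, 129. Arithmetic with common difference +16.
Term 13 comes from stream A (its 7th entry): 55.
The 14th slot belongs to stream B; its 7th term is 145.

55, 145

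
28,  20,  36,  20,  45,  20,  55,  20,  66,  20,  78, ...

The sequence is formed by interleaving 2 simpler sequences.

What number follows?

Positions 1, 3, 5, … form one subsequence and positions 2, 4, 6, … form another.
Track A: 28, 36, 45, 55, 66, 78 — the triangular numbers T_7, T_8, ….
Track B: 20, 20, 20, 20, 20 — constant 20.
The 12th slot belongs to track B; its 6th term is 20.

20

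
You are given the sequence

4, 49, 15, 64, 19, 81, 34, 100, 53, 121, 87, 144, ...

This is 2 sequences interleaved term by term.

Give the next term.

Taking every 2nd term gives 2 separate tracks.
Track A: 4, 15, 19, 34, 53, 87. Fibonacci-style (each term is the sum of the two before it).
Track B: 49, 64, 81, 100, 121, 144. Consecutive squares n² from n = 7.
Term 13 comes from track A (its 7th entry): 140.

140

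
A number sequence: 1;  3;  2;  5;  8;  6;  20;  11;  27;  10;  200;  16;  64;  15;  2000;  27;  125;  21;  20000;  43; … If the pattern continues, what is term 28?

The terms cycle through 4 interleaved subsequences.
Stream A: 1, 8, 27, 64, 125 (perfect cubes starting at 1³).
Stream B: 3, 6, 10, 15, 21 (triangular numbers n(n+1)/2 for n = 2, 3, …).
Stream C: 2, 20, 200, 2000, 20000 (geometric, ×10 each step).
Stream D: 5, 11, 16, 27, 43 (each term equals the sum of the previous two).
Position 28 falls in stream D as its term 7, giving 113.

113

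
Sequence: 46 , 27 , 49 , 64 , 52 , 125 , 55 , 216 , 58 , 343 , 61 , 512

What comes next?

The terms cycle through 2 interleaved subsequences.
Subsequence A is 46, 49, 52, 55, 58, 61, which is adding 3 each time.
Subsequence B is 27, 64, 125, 216, 343, 512, which is perfect cubes starting at 3³.
Position 13 falls in subsequence A as its term 7, giving 64.

64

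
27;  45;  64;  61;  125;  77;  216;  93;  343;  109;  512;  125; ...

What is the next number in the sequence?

Positions 1, 3, 5, … form one subsequence and positions 2, 4, 6, … form another.
Track A: 27, 64, 125, 216, 343, 512 — consecutive cubes n³ from n = 3.
Track B: 45, 61, 77, 93, 109, 125 — linear: a_n = 29 + 16·n.
Position 13 → track A, term 7 = 729.

729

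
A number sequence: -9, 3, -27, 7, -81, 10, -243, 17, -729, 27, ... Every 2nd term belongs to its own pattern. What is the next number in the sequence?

Positions 1, 3, 5, … form one subsequence and positions 2, 4, 6, … form another.
Stream A = -9, -27, -81, -243, -729: multiplying by 3 each time.
Stream B = 3, 7, 10, 17, 27: a Fibonacci-like recurrence a_n = a_{n-1} + a_{n-2}.
Term 11 comes from stream A (its 6th entry): -2187.

-2187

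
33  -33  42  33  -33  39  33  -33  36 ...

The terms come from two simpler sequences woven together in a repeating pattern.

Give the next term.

33

Positions follow the repeating pattern AAB; grouping by letter gives 2 tracks.
Stream A: 33, -33, 33, -33, 33, -33. Oscillating between 33 and -33.
Stream B: 42, 39, 36. Arithmetic with common difference −3.
Term 10 comes from stream A (its 7th entry): 33.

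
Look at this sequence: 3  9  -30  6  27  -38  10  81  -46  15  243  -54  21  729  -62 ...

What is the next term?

The terms cycle through 3 interleaved subsequences.
Track A: 3, 6, 10, 15, 21 (triangular numbers starting at T_2).
Track B: 9, 27, 81, 243, 729 (powers 3^2, 3^3, 3^4, …).
Track C: -30, -38, -46, -54, -62 (linear: a_n = -22 − 8·n).
The 16th slot belongs to track A; its 6th term is 28.

28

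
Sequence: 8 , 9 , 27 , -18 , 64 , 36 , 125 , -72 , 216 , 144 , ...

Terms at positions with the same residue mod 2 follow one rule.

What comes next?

Split by position mod 2 into 2 tracks.
Track A = 8, 27, 64, 125, 216: perfect cubes starting at 2³.
Track B = 9, -18, 36, -72, 144: geometric, ×-2 each step.
Position 11 falls in track A as its term 6, giving 343.

343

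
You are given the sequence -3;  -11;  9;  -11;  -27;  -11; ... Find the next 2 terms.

Positions 1, 3, 5, … form one subsequence and positions 2, 4, 6, … form another.
Track A: -3, 9, -27 (geometric with ratio -3).
Track B: -11, -11, -11 (always -11).
Term 7 comes from track A (its 4th entry): 81.
The 8th slot belongs to track B; its 4th term is -11.

81, -11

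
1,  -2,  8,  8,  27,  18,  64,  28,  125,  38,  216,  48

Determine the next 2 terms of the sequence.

Taking every 2nd term gives 2 separate tracks.
Stream A: 1, 8, 27, 64, 125, 216. Consecutive cubes n³ from n = 1.
Stream B: -2, 8, 18, 28, 38, 48. Linear: a_n = -12 + 10·n.
Term 13 comes from stream A (its 7th entry): 343.
Position 14 → stream B, term 7 = 58.

343, 58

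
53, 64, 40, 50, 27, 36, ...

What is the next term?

14

Odd-indexed and even-indexed terms follow separate rules.
Track A: 53, 40, 27. Subtracting 13 each time.
Track B: 64, 50, 36. Linear: a_n = 78 − 14·n.
Position 7 falls in track A as its term 4, giving 14.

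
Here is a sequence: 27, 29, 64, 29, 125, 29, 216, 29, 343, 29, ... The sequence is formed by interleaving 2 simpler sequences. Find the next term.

512

Taking every 2nd term gives 2 separate tracks.
Stream A = 27, 64, 125, 216, 343: perfect cubes starting at 3³.
Stream B = 29, 29, 29, 29, 29: constant 29.
Position 11 → stream A, term 6 = 512.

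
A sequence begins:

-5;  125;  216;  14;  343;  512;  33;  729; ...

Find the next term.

1000

Reading positions in blocks of 3 reveals the pattern ABB — 2 tracks woven together.
Stream A: -5, 14, 33. Adding 19 each time.
Stream B: 125, 216, 343, 512, 729. The cubes 5³, 6³, 7³, ….
Position 9 falls in stream B as its term 6, giving 1000.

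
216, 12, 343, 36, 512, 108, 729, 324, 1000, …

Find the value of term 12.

Split by position mod 2 into 2 tracks.
Track A: 216, 343, 512, 729, 1000. The cubes 6³, 7³, 8³, ….
Track B: 12, 36, 108, 324. Multiplying by 3 each time.
The 12th slot belongs to track B; its 6th term is 2916.

2916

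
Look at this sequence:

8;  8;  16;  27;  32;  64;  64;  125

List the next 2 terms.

128, 216

Positions 1, 3, 5, … form one subsequence and positions 2, 4, 6, … form another.
Subsequence A = 8, 16, 32, 64: powers of 2.
Subsequence B = 8, 27, 64, 125: perfect cubes starting at 2³.
Position 9 → subsequence A, term 5 = 128.
The 10th slot belongs to subsequence B; its 5th term is 216.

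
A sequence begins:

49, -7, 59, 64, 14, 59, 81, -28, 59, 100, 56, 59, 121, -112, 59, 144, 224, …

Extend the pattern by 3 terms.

Taking every 3rd term gives 3 separate tracks.
Stream A: 49, 64, 81, 100, 121, 144. Consecutive squares n² from n = 7.
Stream B: -7, 14, -28, 56, -112, 224. Geometric, ×-2 each step.
Stream C: 59, 59, 59, 59, 59. Constant 59.
The 18th slot belongs to stream C; its 6th term is 59.
The 19th slot belongs to stream A; its 7th term is 169.
The 20th slot belongs to stream B; its 7th term is -448.

59, 169, -448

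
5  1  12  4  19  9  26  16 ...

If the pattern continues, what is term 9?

Odd-indexed and even-indexed terms follow separate rules.
Stream A = 5, 12, 19, 26: arithmetic with common difference +7.
Stream B = 1, 4, 9, 16: consecutive squares n² from n = 1.
Position 9 falls in stream A as its term 5, giving 33.

33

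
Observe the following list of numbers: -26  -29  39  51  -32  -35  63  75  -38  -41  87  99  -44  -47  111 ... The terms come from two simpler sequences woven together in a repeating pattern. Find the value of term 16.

Positions follow the repeating pattern AABB; grouping by letter gives 2 tracks.
Track A = -26, -29, -32, -35, -38, -41, -44, -47: subtracting 3 each time.
Track B = 39, 51, 63, 75, 87, 99, 111: arithmetic with common difference +12.
Position 16 falls in track B as its term 8, giving 123.

123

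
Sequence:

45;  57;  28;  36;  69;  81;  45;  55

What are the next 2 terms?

Positions follow the repeating pattern AABB; grouping by letter gives 2 tracks.
Track A: 45, 57, 69, 81. Adding 12 each time.
Track B: 28, 36, 45, 55. Triangular numbers starting at T_7.
Position 9 falls in track A as its term 5, giving 93.
Position 10 falls in track A as its term 6, giving 105.

93, 105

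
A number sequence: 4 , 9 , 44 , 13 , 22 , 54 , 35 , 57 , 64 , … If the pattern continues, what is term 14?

Positions follow the repeating pattern AAB; grouping by letter gives 2 tracks.
Track A: 4, 9, 13, 22, 35, 57 — Fibonacci-style (each term is the sum of the two before it).
Track B: 44, 54, 64 — arithmetic, step +10.
The 14th slot belongs to track A; its 10th term is 390.

390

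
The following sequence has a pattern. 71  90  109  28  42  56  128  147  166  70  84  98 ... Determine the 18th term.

140

The slot pattern repeats as AAABBB (period 6), so there are 2 interleaved tracks.
Track A = 71, 90, 109, 128, 147, 166: arithmetic with common difference +19.
Track B = 28, 42, 56, 70, 84, 98: arithmetic, step +14.
Position 18 → track B, term 9 = 140.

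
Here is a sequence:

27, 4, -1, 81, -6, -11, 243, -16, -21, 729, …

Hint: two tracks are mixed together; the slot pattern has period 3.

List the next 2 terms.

Reading positions in blocks of 3 reveals the pattern ABB — 2 tracks woven together.
Track A: 27, 81, 243, 729. Powers of 3.
Track B: 4, -1, -6, -11, -16, -21. Linear: a_n = 9 − 5·n.
Position 11 falls in track B as its term 7, giving -26.
Term 12 comes from track B (its 8th entry): -31.

-26, -31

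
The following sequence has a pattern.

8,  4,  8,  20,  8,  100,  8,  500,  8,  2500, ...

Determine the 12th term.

12500

Taking every 2nd term gives 2 separate tracks.
Track A: 8, 8, 8, 8, 8 — constant 8.
Track B: 4, 20, 100, 500, 2500 — geometric with ratio 5.
Position 12 falls in track B as its term 6, giving 12500.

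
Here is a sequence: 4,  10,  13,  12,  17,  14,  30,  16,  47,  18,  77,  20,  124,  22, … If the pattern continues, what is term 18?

26

Odd-indexed and even-indexed terms follow separate rules.
Track A = 4, 13, 17, 30, 47, 77, 124: a Fibonacci-like recurrence a_n = a_{n-1} + a_{n-2}.
Track B = 10, 12, 14, 16, 18, 20, 22: linear: a_n = 8 + 2·n.
The 18th slot belongs to track B; its 9th term is 26.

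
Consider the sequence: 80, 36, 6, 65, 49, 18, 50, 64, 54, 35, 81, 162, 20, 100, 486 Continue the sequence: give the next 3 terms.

5, 121, 1458

Split by position mod 3 into 3 tracks.
Track A: 80, 65, 50, 35, 20 — subtracting 15 each time.
Track B: 36, 49, 64, 81, 100 — the squares 6², 7², 8², ….
Track C: 6, 18, 54, 162, 486 — geometric, ×3 each step.
The 16th slot belongs to track A; its 6th term is 5.
Term 17 comes from track B (its 6th entry): 121.
The 18th slot belongs to track C; its 6th term is 1458.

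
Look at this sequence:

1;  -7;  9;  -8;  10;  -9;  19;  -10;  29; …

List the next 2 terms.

-11, 48

The terms cycle through 2 interleaved subsequences.
Track A: 1, 9, 10, 19, 29. Each term equals the sum of the previous two.
Track B: -7, -8, -9, -10. Linear: a_n = -6 − n.
Position 10 → track B, term 5 = -11.
Term 11 comes from track A (its 6th entry): 48.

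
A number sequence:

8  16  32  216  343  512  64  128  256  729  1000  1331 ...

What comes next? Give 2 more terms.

Positions follow the repeating pattern AAABBB; grouping by letter gives 2 tracks.
Track A is 8, 16, 32, 64, 128, 256, which is powers of 2.
Track B is 216, 343, 512, 729, 1000, 1331, which is consecutive cubes n³ from n = 6.
Position 13 falls in track A as its term 7, giving 512.
Term 14 comes from track A (its 8th entry): 1024.

512, 1024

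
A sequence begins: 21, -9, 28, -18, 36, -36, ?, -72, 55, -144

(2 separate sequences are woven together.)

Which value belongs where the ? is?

The terms cycle through 2 interleaved subsequences.
Track A: 21, 28, 36, ?, 55 — the triangular numbers T_6, T_7, ….
Track B: -9, -18, -36, -72, -144 — multiplying by 2 each time.
So the missing entry in track A is 45.

45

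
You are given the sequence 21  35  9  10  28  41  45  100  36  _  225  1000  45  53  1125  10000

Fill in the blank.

Split by position mod 4 into 4 tracks.
Track A is 21, 28, 36, 45, which is the triangular numbers T_6, T_7, ….
Track B is 35, 41, ?, 53, which is linear: a_n = 29 + 6·n.
Track C is 9, 45, 225, 1125, which is geometric with ratio 5.
Track D is 10, 100, 1000, 10000, which is powers 10^1, 10^2, 10^3, ….
The gap is track B's term 3; the rule gives 47.

47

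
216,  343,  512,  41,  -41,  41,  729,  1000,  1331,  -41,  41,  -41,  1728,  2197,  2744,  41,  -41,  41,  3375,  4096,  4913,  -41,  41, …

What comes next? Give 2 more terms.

-41, 5832

Positions follow the repeating pattern AAABBB; grouping by letter gives 2 tracks.
Subsequence A: 216, 343, 512, 729, 1000, 1331, 1728, 2197, 2744, 3375, 4096, 4913. Consecutive cubes n³ from n = 6.
Subsequence B: 41, -41, 41, -41, 41, -41, 41, -41, 41, -41, 41. Oscillating between 41 and -41.
The 24th slot belongs to subsequence B; its 12th term is -41.
Position 25 falls in subsequence A as its term 13, giving 5832.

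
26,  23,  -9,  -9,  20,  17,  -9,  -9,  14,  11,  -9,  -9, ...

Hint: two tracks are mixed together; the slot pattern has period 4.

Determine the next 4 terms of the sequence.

8, 5, -9, -9

Positions follow the repeating pattern AABB; grouping by letter gives 2 tracks.
Stream A = 26, 23, 20, 17, 14, 11: arithmetic with common difference −3.
Stream B = -9, -9, -9, -9, -9, -9: constant -9.
Position 13 → stream A, term 7 = 8.
Position 14 falls in stream A as its term 8, giving 5.
The 15th slot belongs to stream B; its 7th term is -9.
The 16th slot belongs to stream B; its 8th term is -9.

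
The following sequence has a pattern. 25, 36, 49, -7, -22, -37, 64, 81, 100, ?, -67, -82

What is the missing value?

Reading positions in blocks of 6 reveals the pattern AAABBB — 2 tracks woven together.
Subsequence A: 25, 36, 49, 64, 81, 100 (the squares 5², 6², 7², …).
Subsequence B: -7, -22, -37, ?, -67, -82 (arithmetic, step −15).
Filling subsequence B at index 4 by its rule yields -52.

-52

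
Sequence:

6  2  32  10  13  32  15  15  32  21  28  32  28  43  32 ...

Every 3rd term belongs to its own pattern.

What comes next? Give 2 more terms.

36, 71

Split by position mod 3 into 3 tracks.
Subsequence A: 6, 10, 15, 21, 28 (the triangular numbers T_3, T_4, …).
Subsequence B: 2, 13, 15, 28, 43 (a Fibonacci-like recurrence a_n = a_{n-1} + a_{n-2}).
Subsequence C: 32, 32, 32, 32, 32 (the constant sequence 32).
Position 16 → subsequence A, term 6 = 36.
Position 17 → subsequence B, term 6 = 71.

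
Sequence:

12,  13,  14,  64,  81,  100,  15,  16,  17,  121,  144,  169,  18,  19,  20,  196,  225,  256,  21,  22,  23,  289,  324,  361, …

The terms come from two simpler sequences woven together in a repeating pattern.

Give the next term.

The slot pattern repeats as AAABBB (period 6), so there are 2 interleaved tracks.
Stream A is 12, 13, 14, 15, 16, 17, 18, 19, 20, 21, 22, 23, which is arithmetic with common difference +1.
Stream B is 64, 81, 100, 121, 144, 169, 196, 225, 256, 289, 324, 361, which is consecutive squares n² from n = 8.
The 25th slot belongs to stream A; its 13th term is 24.

24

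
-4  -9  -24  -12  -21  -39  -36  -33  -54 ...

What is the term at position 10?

-108

Read the sequence 3 terms at a time; column i is its own pattern.
Track A = -4, -12, -36: geometric, ×3 each step.
Track B = -9, -21, -33: linear: a_n = 3 − 12·n.
Track C = -24, -39, -54: arithmetic with common difference −15.
Term 10 comes from track A (its 4th entry): -108.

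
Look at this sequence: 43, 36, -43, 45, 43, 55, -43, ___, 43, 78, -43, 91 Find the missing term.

66

Taking every 2nd term gives 2 separate tracks.
Track A = 43, -43, 43, -43, 43, -43: oscillating between 43 and -43.
Track B = 36, 45, 55, ?, 78, 91: triangular numbers starting at T_8.
The gap is track B's term 4; the rule gives 66.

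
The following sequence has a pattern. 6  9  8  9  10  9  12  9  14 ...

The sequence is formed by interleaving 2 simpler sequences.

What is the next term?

9

Positions 1, 3, 5, … form one subsequence and positions 2, 4, 6, … form another.
Track A: 6, 8, 10, 12, 14 (linear: a_n = 4 + 2·n).
Track B: 9, 9, 9, 9 (always 9).
Position 10 falls in track B as its term 5, giving 9.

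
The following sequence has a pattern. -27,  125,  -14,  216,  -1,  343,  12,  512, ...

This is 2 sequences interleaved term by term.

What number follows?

Taking every 2nd term gives 2 separate tracks.
Stream A: -27, -14, -1, 12 — arithmetic, step +13.
Stream B: 125, 216, 343, 512 — the cubes 5³, 6³, 7³, ….
Position 9 → stream A, term 5 = 25.

25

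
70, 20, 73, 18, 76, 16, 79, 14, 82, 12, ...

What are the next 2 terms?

85, 10

Odd-indexed and even-indexed terms follow separate rules.
Track A = 70, 73, 76, 79, 82: adding 3 each time.
Track B = 20, 18, 16, 14, 12: subtracting 2 each time.
Position 11 → track A, term 6 = 85.
The 12th slot belongs to track B; its 6th term is 10.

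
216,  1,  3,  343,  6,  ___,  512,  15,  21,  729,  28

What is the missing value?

10

The slot pattern repeats as ABB (period 3), so there are 2 interleaved tracks.
Track A: 216, 343, 512, 729 (the cubes 6³, 7³, 8³, …).
Track B: 1, 3, 6, ?, 15, 21, 28 (triangular numbers n(n+1)/2 for n = 1, 2, …).
So the missing entry in track B is 10.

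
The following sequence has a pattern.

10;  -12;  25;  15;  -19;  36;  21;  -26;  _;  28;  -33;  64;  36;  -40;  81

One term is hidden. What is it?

The terms cycle through 3 interleaved subsequences.
Track A is 10, 15, 21, 28, 36, which is triangular numbers starting at T_4.
Track B is -12, -19, -26, -33, -40, which is arithmetic with common difference −7.
Track C is 25, 36, ?, 64, 81, which is consecutive squares n² from n = 5.
Track C's pattern makes the blank 49.

49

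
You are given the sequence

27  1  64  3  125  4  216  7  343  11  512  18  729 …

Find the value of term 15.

1000

Odd-indexed and even-indexed terms follow separate rules.
Subsequence A is 27, 64, 125, 216, 343, 512, 729, which is consecutive cubes n³ from n = 3.
Subsequence B is 1, 3, 4, 7, 11, 18, which is each term equals the sum of the previous two.
Position 15 → subsequence A, term 8 = 1000.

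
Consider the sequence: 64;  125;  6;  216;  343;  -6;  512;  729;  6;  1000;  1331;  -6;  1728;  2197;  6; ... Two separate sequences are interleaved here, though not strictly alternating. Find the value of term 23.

6859

Reading positions in blocks of 3 reveals the pattern AAB — 2 tracks woven together.
Subsequence A: 64, 125, 216, 343, 512, 729, 1000, 1331, 1728, 2197 (the cubes 4³, 5³, 6³, …).
Subsequence B: 6, -6, 6, -6, 6 (the oscillation 6·(−1)^(n+1)).
Position 23 → subsequence A, term 16 = 6859.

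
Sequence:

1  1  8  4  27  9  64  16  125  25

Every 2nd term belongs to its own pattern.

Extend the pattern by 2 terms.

Taking every 2nd term gives 2 separate tracks.
Stream A: 1, 8, 27, 64, 125. Perfect cubes starting at 1³.
Stream B: 1, 4, 9, 16, 25. Consecutive squares n² from n = 1.
The 11th slot belongs to stream A; its 6th term is 216.
Term 12 comes from stream B (its 6th entry): 36.

216, 36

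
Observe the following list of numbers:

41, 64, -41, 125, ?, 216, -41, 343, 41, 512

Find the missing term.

Split by position mod 2 into 2 tracks.
Track A: 41, -41, ?, -41, 41 (the oscillation 41·(−1)^(n+1)).
Track B: 64, 125, 216, 343, 512 (perfect cubes starting at 4³).
Track A's pattern makes the blank 41.

41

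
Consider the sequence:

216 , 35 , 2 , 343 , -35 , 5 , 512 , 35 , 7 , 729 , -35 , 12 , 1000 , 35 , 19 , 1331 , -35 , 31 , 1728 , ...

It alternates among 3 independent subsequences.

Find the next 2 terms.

35, 50

Read the sequence 3 terms at a time; column i is its own pattern.
Track A: 216, 343, 512, 729, 1000, 1331, 1728. Perfect cubes starting at 6³.
Track B: 35, -35, 35, -35, 35, -35. The oscillation 35·(−1)^(n+1).
Track C: 2, 5, 7, 12, 19, 31. Each term equals the sum of the previous two.
Term 20 comes from track B (its 7th entry): 35.
The 21st slot belongs to track C; its 7th term is 50.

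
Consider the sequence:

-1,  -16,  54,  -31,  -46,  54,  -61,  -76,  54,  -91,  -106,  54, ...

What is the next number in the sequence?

-121

Positions follow the repeating pattern AAB; grouping by letter gives 2 tracks.
Track A is -1, -16, -31, -46, -61, -76, -91, -106, which is subtracting 15 each time.
Track B is 54, 54, 54, 54, which is always 54.
The 13th slot belongs to track A; its 9th term is -121.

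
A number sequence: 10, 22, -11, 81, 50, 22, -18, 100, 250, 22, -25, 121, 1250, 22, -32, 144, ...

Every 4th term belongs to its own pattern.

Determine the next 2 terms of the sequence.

6250, 22

Read the sequence 4 terms at a time; column i is its own pattern.
Track A: 10, 50, 250, 1250 — geometric, ×5 each step.
Track B: 22, 22, 22, 22 — the constant sequence 22.
Track C: -11, -18, -25, -32 — linear: a_n = -4 − 7·n.
Track D: 81, 100, 121, 144 — consecutive squares n² from n = 9.
The 17th slot belongs to track A; its 5th term is 6250.
Position 18 falls in track B as its term 5, giving 22.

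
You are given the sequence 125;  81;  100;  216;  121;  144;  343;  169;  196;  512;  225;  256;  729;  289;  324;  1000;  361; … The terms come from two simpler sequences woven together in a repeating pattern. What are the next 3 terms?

400, 1331, 441

Reading positions in blocks of 3 reveals the pattern ABB — 2 tracks woven together.
Track A: 125, 216, 343, 512, 729, 1000 (consecutive cubes n³ from n = 5).
Track B: 81, 100, 121, 144, 169, 196, 225, 256, 289, 324, 361 (the squares 9², 10², 11², …).
Position 18 falls in track B as its term 12, giving 400.
The 19th slot belongs to track A; its 7th term is 1331.
Position 20 falls in track B as its term 13, giving 441.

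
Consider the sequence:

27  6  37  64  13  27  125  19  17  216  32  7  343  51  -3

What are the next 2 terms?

Split by position mod 3 into 3 tracks.
Subsequence A: 27, 64, 125, 216, 343 (perfect cubes starting at 3³).
Subsequence B: 6, 13, 19, 32, 51 (each term equals the sum of the previous two).
Subsequence C: 37, 27, 17, 7, -3 (arithmetic with common difference −10).
Term 16 comes from subsequence A (its 6th entry): 512.
Term 17 comes from subsequence B (its 6th entry): 83.

512, 83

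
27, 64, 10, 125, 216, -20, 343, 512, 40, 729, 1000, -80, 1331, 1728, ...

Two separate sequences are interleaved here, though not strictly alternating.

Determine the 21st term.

The slot pattern repeats as AAB (period 3), so there are 2 interleaved tracks.
Subsequence A: 27, 64, 125, 216, 343, 512, 729, 1000, 1331, 1728 (the cubes 3³, 4³, 5³, …).
Subsequence B: 10, -20, 40, -80 (a geometric progression (common ratio -2)).
Position 21 falls in subsequence B as its term 7, giving 640.

640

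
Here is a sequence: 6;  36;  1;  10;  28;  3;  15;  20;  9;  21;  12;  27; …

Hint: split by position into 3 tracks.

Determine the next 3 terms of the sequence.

28, 4, 81

Taking every 3rd term gives 3 separate tracks.
Track A: 6, 10, 15, 21 — the triangular numbers T_3, T_4, ….
Track B: 36, 28, 20, 12 — arithmetic with common difference −8.
Track C: 1, 3, 9, 27 — powers of 3.
The 13th slot belongs to track A; its 5th term is 28.
The 14th slot belongs to track B; its 5th term is 4.
Term 15 comes from track C (its 5th entry): 81.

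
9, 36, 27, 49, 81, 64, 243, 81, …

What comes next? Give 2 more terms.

The terms cycle through 2 interleaved subsequences.
Subsequence A: 9, 27, 81, 243 — powers 3^2, 3^3, 3^4, ….
Subsequence B: 36, 49, 64, 81 — the squares 6², 7², 8², ….
Term 9 comes from subsequence A (its 5th entry): 729.
Position 10 falls in subsequence B as its term 5, giving 100.

729, 100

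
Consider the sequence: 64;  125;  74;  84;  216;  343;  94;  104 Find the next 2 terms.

512, 729

Reading positions in blocks of 4 reveals the pattern AABB — 2 tracks woven together.
Track A: 64, 125, 216, 343. Consecutive cubes n³ from n = 4.
Track B: 74, 84, 94, 104. Linear: a_n = 64 + 10·n.
Term 9 comes from track A (its 5th entry): 512.
The 10th slot belongs to track A; its 6th term is 729.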